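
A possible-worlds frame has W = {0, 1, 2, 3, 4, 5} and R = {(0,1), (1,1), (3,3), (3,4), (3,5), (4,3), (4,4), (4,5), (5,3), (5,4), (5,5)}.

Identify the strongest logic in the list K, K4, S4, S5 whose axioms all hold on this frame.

K4

Transitive (axiom 4): yes — every two-step R-path is closed by a direct edge.
Reflexive (axiom T): no — 0 is not related to itself.
Euclidean (axiom 5): yes — any two successors of a common world are R-related.
So F validates K, K4; S4 would additionally require R to be reflexive. The strongest is K4.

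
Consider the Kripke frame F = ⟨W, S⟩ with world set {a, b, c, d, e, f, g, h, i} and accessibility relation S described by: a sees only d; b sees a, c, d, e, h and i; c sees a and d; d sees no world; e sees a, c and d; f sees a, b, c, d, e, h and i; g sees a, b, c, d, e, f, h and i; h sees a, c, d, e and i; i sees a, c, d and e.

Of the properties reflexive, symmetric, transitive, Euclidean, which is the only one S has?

Reflexive: no — a is not related to itself.
Symmetric: no — a S d but not d S a.
Transitive: yes — every two-step S-path is closed by a direct edge.
Euclidean: no — b S a and b S c, but not a S c.
Only transitive holds.

transitive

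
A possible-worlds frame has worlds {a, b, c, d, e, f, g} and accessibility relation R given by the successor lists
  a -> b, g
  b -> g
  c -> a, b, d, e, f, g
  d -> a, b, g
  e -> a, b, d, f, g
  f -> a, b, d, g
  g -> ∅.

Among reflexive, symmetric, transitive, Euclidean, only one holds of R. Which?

transitive

Reflexive: no — a is not related to itself.
Symmetric: no — a R b but not b R a.
Transitive: yes — every two-step R-path is closed by a direct edge.
Euclidean: no — a R g and a R b, but not g R b.
Only transitive holds.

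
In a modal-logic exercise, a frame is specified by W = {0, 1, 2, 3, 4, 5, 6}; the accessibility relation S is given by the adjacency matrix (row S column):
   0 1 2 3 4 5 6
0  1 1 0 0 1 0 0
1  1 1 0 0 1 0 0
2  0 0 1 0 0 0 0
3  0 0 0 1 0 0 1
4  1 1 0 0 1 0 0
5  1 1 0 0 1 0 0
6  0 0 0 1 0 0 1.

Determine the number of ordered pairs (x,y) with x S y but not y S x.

3

Enumerating: (5,0), (5,1), (5,4).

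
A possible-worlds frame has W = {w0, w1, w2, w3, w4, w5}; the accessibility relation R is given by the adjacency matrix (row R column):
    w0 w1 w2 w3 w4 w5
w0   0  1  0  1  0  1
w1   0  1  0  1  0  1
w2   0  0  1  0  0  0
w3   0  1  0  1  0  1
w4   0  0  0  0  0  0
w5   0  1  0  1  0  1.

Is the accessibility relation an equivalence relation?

No

Reflexive: no — w0 is not related to itself.
Symmetric: no — w0 R w1 but not w1 R w0.
Transitive: yes — every two-step R-path is closed by a direct edge.
So R is not an equivalence relation.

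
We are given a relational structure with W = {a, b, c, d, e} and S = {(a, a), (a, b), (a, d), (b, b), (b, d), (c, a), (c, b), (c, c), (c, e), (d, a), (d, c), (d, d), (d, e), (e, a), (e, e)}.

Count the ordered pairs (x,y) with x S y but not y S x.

8

Enumerating: (a,b), (b,d), (c,a), (c,b), (c,e), (d,c), (d,e), (e,a).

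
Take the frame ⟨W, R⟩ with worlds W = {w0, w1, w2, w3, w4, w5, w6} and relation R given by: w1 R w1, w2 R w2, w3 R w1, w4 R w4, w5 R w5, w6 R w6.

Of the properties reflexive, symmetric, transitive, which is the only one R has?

transitive

Reflexive: no — w0 is not related to itself.
Symmetric: no — w3 R w1 but not w1 R w3.
Transitive: yes — every two-step R-path is closed by a direct edge.
Only transitive holds.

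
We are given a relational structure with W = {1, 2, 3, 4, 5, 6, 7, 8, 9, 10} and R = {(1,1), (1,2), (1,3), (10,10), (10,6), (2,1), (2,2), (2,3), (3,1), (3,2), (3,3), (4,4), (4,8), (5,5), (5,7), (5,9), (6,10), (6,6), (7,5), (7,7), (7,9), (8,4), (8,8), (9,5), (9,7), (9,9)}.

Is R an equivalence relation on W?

Yes

Reflexive: yes — every world is R-related to itself.
Symmetric: yes — every pair in R has its reverse in R.
Transitive: yes — every two-step R-path is closed by a direct edge.
So R is an equivalence relation.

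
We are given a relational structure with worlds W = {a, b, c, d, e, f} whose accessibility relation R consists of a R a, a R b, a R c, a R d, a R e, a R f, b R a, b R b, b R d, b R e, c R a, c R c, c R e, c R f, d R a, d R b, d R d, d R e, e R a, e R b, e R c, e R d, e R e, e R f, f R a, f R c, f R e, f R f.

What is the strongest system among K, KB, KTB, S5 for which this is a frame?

KTB

Symmetric (axiom B): yes — every pair in R has its reverse in R.
Reflexive (axiom T): yes — every world is R-related to itself.
Euclidean (axiom 5): no — a R b and a R c, but not b R c.
So F validates K, KB, KTB; S5 would additionally require R to be Euclidean. The strongest is KTB.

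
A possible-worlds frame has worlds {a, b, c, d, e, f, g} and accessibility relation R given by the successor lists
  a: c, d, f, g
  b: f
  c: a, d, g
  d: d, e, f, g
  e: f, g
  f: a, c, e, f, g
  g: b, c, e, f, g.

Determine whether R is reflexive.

No

Reflexive: no — a is not related to itself.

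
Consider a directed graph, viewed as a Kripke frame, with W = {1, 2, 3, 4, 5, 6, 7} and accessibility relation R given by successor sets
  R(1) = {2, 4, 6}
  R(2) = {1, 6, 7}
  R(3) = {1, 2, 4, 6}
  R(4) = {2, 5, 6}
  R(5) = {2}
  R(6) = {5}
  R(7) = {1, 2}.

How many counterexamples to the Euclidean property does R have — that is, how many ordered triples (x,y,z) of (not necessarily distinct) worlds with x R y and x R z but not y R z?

Enumerating: (1,2,2), (1,2,4), (1,4,4), (1,6,2), (1,6,4), (1,6,6), (2,1,1), (2,1,7), (2,6,1), (2,6,6), (2,6,7), (2,7,6), … and 20 more.
Total: 32.

32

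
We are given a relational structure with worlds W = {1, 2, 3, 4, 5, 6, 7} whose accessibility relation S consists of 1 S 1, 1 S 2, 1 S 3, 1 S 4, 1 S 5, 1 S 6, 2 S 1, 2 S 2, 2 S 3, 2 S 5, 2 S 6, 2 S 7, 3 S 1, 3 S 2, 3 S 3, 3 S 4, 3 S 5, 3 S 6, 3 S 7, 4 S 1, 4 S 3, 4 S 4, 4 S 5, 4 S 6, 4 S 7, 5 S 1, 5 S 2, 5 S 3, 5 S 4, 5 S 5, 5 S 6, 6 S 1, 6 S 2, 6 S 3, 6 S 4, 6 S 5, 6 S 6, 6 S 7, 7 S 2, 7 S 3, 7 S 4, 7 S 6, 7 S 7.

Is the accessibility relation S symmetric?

Yes

Symmetric: yes — every pair in S has its reverse in S.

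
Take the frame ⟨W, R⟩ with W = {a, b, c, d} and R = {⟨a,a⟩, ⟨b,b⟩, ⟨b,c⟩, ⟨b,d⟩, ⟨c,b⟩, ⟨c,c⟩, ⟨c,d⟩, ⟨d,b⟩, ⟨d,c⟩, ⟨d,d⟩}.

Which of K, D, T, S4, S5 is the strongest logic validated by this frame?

S5

Serial (axiom D): yes — every world has a successor (e.g. a R a).
Reflexive (axiom T): yes — every world is R-related to itself.
Transitive (axiom 4): yes — every two-step R-path is closed by a direct edge.
Euclidean (axiom 5): yes — any two successors of a common world are R-related.
So F validates K, D, T, S4, S5. The strongest is S5.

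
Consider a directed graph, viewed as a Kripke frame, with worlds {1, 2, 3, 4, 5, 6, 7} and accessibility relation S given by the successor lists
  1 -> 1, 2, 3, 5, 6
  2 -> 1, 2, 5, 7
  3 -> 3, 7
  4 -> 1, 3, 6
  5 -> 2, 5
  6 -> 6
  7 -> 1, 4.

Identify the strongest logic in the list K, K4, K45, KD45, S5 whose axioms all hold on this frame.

K

Transitive (axiom 4): no — 1 S 2 and 2 S 7, but not 1 S 7.
Euclidean (axiom 5): no — 1 S 2 and 1 S 3, but not 2 S 3.
Serial (axiom D): yes — every world has a successor (e.g. 1 S 1).
Reflexive (axiom T): no — 4 is not related to itself.
So F validates K; K4 would additionally require S to be transitive. The strongest is K.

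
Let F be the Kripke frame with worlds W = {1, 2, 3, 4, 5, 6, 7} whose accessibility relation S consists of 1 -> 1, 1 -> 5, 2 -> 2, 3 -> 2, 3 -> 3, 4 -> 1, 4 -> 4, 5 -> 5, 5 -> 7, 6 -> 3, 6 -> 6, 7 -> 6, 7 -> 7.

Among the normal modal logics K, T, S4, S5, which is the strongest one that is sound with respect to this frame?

T

Reflexive (axiom T): yes — every world is S-related to itself.
Transitive (axiom 4): no — 1 S 5 and 5 S 7, but not 1 S 7.
Euclidean (axiom 5): no — 1 S 5 and 1 S 1, but not 5 S 1.
So F validates K, T; S4 would additionally require S to be transitive. The strongest is T.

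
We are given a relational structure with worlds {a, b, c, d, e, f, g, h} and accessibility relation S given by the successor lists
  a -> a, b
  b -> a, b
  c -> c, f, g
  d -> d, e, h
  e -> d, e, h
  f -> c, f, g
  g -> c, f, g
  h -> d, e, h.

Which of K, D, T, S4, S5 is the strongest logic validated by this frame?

Serial (axiom D): yes — every world has a successor (e.g. a S a).
Reflexive (axiom T): yes — every world is S-related to itself.
Transitive (axiom 4): yes — every two-step S-path is closed by a direct edge.
Euclidean (axiom 5): yes — any two successors of a common world are S-related.
So F validates K, D, T, S4, S5. The strongest is S5.

S5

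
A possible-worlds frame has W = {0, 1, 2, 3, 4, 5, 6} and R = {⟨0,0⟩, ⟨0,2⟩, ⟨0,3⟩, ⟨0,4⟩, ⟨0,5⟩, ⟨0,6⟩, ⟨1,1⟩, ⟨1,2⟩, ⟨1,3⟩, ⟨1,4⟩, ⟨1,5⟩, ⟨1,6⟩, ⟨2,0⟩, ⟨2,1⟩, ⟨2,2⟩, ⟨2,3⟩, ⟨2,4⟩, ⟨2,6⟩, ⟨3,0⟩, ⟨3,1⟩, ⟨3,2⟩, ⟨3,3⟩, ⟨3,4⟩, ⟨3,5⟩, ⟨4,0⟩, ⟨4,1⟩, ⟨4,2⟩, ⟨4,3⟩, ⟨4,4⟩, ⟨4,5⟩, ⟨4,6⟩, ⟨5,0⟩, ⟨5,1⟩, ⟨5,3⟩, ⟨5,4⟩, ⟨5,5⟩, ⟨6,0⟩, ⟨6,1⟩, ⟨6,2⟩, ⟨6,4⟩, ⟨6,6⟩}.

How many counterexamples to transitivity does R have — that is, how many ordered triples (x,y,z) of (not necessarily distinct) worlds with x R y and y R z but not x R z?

32

Enumerating: (0,2,1), (0,3,1), (0,4,1), (0,5,1), (0,6,1), (1,2,0), (1,3,0), (1,4,0), (1,5,0), (1,6,0), (2,0,5), (2,1,5), … and 20 more.
Total: 32.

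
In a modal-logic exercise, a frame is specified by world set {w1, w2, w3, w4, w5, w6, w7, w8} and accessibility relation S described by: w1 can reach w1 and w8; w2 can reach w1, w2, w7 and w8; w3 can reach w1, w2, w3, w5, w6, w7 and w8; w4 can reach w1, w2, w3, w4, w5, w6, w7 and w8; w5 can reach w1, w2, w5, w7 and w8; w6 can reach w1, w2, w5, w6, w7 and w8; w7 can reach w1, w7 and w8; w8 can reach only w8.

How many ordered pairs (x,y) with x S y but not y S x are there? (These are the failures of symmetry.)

Enumerating: (w1,w8), (w2,w1), (w2,w7), (w2,w8), (w3,w1), (w3,w2), (w3,w5), (w3,w6), (w3,w7), (w3,w8), (w4,w1), (w4,w2), … and 16 more.
Total: 28.

28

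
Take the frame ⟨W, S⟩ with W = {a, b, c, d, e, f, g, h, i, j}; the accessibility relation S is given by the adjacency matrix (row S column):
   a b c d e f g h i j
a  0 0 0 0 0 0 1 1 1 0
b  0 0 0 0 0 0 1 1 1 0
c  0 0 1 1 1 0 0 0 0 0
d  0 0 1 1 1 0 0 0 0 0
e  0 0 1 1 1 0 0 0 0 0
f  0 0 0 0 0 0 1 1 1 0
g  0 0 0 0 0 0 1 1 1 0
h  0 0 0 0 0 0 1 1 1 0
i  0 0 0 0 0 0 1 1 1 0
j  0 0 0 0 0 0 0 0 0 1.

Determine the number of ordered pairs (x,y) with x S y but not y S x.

9

Enumerating: (a,g), (a,h), (a,i), (b,g), (b,h), (b,i), (f,g), (f,h), (f,i).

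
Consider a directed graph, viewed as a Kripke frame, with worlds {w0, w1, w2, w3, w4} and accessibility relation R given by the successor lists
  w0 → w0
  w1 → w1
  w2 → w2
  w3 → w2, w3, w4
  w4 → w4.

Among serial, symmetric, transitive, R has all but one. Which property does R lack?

Serial: yes — every world has a successor (e.g. w0 R w0).
Symmetric: no — w3 R w2 but not w2 R w3.
Transitive: yes — every two-step R-path is closed by a direct edge.
Only symmetric fails.

symmetric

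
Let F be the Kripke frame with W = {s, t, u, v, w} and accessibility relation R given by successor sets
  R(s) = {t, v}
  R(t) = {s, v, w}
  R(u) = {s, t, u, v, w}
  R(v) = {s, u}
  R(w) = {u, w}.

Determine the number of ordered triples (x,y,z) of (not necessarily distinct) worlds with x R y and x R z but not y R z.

22

Enumerating: (s,t,t), (s,v,t), (s,v,v), (t,s,s), (t,s,w), (t,v,v), (t,v,w), (t,w,s), (t,w,v), (u,s,s), (u,s,u), (u,s,w), … and 10 more.
Total: 22.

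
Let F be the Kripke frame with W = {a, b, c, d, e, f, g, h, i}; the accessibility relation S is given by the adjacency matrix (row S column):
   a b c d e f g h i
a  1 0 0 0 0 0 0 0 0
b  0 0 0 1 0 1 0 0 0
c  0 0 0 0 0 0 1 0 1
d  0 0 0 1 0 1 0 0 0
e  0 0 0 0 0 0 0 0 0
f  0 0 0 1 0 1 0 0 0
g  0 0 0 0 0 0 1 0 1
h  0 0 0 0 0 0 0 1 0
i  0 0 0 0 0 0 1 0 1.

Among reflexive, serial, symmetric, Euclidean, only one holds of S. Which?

Reflexive: no — b is not related to itself.
Serial: no — e has no S-successor.
Symmetric: no — b S d but not d S b.
Euclidean: yes — any two successors of a common world are S-related.
Only Euclidean holds.

Euclidean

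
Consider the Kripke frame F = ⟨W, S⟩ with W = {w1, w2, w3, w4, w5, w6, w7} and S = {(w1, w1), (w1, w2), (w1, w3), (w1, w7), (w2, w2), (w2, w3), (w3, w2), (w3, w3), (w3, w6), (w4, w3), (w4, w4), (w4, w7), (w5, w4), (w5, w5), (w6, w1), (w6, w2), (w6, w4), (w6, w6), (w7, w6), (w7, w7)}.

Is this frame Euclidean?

No

Euclidean: no — w1 S w2 and w1 S w7, but not w2 S w7.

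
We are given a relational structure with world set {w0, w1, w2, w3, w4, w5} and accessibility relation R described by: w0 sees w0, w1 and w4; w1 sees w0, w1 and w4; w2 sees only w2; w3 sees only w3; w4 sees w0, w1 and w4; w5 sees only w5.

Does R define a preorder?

Reflexive: yes — every world is R-related to itself.
Transitive: yes — every two-step R-path is closed by a direct edge.
So R is a preorder.

Yes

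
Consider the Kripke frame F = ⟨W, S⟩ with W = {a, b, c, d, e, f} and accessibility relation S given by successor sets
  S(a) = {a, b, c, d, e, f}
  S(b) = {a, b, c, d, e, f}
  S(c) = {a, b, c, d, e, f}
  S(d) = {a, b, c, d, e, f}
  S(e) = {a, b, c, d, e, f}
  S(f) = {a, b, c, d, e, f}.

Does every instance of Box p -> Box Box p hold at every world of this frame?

Yes

The schema 4 characterises exactly the transitive frames.
Transitive: yes — every two-step S-path is closed by a direct edge.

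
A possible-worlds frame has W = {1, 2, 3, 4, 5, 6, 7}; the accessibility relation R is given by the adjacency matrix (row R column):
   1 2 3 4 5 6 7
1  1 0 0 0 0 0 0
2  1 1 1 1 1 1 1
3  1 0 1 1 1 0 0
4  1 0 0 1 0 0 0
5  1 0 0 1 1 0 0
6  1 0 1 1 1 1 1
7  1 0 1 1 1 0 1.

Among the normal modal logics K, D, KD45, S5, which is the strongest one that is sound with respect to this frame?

Serial (axiom D): yes — every world has a successor (e.g. 1 R 1).
Euclidean (axiom 5): no — 2 R 1 and 2 R 3, but not 1 R 3.
Transitive (axiom 4): yes — every two-step R-path is closed by a direct edge.
Reflexive (axiom T): yes — every world is R-related to itself.
So F validates K, D; KD45 would additionally require R to be Euclidean. The strongest is D.

D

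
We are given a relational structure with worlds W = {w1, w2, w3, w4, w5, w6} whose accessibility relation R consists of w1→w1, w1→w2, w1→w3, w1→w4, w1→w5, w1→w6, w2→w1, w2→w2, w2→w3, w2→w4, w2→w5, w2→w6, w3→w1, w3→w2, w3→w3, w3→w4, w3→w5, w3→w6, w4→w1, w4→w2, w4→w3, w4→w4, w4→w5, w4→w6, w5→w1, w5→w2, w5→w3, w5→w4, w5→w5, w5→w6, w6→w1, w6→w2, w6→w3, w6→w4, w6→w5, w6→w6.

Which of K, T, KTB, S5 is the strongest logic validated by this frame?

S5

Reflexive (axiom T): yes — every world is R-related to itself.
Symmetric (axiom B): yes — every pair in R has its reverse in R.
Euclidean (axiom 5): yes — any two successors of a common world are R-related.
So F validates K, T, KTB, S5. The strongest is S5.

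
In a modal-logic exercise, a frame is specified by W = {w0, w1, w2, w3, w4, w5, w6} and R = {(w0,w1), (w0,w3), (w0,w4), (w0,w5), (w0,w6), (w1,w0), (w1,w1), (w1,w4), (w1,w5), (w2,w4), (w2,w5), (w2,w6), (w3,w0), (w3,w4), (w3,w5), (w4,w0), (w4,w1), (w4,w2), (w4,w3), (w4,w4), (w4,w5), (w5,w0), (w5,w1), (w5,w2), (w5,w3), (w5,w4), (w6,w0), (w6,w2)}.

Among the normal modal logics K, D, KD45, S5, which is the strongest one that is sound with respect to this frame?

Serial (axiom D): yes — every world has a successor (e.g. w0 R w1).
Euclidean (axiom 5): no — w0 R w1 and w0 R w3, but not w1 R w3.
Transitive (axiom 4): no — w0 R w4 and w4 R w2, but not w0 R w2.
Reflexive (axiom T): no — w0 is not related to itself.
So F validates K, D; KD45 would additionally require R to be Euclidean and transitive. The strongest is D.

D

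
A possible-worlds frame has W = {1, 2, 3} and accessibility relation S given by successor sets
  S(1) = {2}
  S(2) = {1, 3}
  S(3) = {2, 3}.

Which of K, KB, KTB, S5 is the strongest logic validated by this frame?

KB

Symmetric (axiom B): yes — every pair in S has its reverse in S.
Reflexive (axiom T): no — 1 is not related to itself.
Euclidean (axiom 5): no — 2 S 1 and 2 S 3, but not 1 S 3.
So F validates K, KB; KTB would additionally require S to be reflexive. The strongest is KB.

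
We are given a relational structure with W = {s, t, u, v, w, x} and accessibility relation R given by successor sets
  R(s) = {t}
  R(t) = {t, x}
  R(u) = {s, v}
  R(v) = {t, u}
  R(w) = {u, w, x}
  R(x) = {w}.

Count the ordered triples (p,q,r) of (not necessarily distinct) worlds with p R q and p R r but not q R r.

14

Enumerating: (t,x,t), (t,x,x), (u,s,s), (u,s,v), (u,v,s), (u,v,v), (v,t,u), (v,u,t), (v,u,u), (w,u,u), (w,u,w), (w,u,x), (w,x,u), (w,x,x).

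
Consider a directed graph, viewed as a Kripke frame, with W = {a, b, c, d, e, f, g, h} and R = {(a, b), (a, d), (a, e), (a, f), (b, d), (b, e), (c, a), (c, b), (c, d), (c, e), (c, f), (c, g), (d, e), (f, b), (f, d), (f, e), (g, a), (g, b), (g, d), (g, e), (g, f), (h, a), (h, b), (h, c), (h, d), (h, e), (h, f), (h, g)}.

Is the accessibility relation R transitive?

Yes

Transitive: yes — every two-step R-path is closed by a direct edge.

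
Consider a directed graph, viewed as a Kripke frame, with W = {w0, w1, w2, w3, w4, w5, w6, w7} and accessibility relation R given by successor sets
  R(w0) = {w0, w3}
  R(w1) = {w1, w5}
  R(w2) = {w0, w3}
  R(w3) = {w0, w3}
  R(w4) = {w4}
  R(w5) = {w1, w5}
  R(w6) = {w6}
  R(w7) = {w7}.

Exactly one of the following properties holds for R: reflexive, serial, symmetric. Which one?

serial

Reflexive: no — w2 is not related to itself.
Serial: yes — every world has a successor (e.g. w0 R w0).
Symmetric: no — w2 R w0 but not w0 R w2.
Only serial holds.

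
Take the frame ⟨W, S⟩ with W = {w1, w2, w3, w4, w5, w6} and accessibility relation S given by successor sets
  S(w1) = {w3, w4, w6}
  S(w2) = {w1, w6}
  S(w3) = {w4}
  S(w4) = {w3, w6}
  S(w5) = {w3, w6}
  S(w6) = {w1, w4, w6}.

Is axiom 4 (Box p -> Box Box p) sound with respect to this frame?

No

By correspondence theory, 4 is valid on a frame iff S is transitive.
Transitive: no — w2 S w1 and w1 S w3, but not w2 S w3.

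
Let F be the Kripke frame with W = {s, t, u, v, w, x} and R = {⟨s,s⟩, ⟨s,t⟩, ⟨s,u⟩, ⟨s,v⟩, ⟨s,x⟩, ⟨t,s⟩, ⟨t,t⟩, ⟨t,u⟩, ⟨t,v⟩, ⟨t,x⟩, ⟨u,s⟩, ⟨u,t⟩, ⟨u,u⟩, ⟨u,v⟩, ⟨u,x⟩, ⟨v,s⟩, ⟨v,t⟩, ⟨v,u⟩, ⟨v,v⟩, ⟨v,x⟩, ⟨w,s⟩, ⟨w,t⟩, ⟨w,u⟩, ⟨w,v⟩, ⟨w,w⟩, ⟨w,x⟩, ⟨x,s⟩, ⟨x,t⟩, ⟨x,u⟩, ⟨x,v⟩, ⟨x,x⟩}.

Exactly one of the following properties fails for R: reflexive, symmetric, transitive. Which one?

symmetric

Reflexive: yes — every world is R-related to itself.
Symmetric: no — w R s but not s R w.
Transitive: yes — every two-step R-path is closed by a direct edge.
Only symmetric fails.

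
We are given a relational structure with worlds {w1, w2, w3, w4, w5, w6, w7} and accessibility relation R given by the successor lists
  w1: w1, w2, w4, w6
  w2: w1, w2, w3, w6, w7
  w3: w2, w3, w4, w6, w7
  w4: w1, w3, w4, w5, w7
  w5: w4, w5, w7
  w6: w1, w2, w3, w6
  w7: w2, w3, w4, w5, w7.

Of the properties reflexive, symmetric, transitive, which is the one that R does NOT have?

Reflexive: yes — every world is R-related to itself.
Symmetric: yes — every pair in R has its reverse in R.
Transitive: no — w1 R w2 and w2 R w3, but not w1 R w3.
Only transitive fails.

transitive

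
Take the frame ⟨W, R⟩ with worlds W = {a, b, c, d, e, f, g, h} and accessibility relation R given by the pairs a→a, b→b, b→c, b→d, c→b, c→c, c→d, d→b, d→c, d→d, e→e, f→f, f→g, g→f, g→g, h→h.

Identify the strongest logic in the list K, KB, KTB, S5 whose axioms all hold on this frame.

S5

Symmetric (axiom B): yes — every pair in R has its reverse in R.
Reflexive (axiom T): yes — every world is R-related to itself.
Euclidean (axiom 5): yes — any two successors of a common world are R-related.
So F validates K, KB, KTB, S5. The strongest is S5.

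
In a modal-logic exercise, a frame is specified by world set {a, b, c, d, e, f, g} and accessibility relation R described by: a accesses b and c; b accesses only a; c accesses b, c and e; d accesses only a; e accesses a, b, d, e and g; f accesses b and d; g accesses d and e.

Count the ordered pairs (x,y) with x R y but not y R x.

Enumerating: (a,c), (c,b), (c,e), (d,a), (e,a), (e,b), (e,d), (f,b), (f,d), (g,d).

10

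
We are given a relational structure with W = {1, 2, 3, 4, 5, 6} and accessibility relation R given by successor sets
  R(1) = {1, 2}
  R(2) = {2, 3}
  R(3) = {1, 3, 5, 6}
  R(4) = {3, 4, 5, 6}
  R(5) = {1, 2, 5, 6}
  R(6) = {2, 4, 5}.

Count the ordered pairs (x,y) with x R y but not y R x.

10

Enumerating: (1,2), (2,3), (3,1), (3,5), (3,6), (4,3), (4,5), (5,1), (5,2), (6,2).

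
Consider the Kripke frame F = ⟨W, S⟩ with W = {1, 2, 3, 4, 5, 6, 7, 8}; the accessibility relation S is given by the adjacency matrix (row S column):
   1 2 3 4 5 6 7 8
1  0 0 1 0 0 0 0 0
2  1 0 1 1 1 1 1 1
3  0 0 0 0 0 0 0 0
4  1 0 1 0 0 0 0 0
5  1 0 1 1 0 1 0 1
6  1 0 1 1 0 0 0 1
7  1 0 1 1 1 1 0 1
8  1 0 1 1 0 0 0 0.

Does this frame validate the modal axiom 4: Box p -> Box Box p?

Yes

By correspondence theory, 4 is valid on a frame iff S is transitive.
Transitive: yes — every two-step S-path is closed by a direct edge.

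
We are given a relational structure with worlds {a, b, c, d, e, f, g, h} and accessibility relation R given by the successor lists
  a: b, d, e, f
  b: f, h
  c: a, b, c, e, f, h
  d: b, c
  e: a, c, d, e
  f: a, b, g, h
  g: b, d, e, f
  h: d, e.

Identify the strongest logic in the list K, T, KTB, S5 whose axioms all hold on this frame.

K

Reflexive (axiom T): no — a is not related to itself.
Symmetric (axiom B): no — a R b but not b R a.
Euclidean (axiom 5): no — a R b and a R d, but not b R d.
So F validates K; T would additionally require R to be reflexive. The strongest is K.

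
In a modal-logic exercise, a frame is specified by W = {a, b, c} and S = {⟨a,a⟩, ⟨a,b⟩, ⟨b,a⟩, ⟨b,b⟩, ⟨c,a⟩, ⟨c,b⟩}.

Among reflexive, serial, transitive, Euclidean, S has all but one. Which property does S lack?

reflexive

Reflexive: no — c is not related to itself.
Serial: yes — every world has a successor (e.g. a S a).
Transitive: yes — every two-step S-path is closed by a direct edge.
Euclidean: yes — any two successors of a common world are S-related.
Only reflexive fails.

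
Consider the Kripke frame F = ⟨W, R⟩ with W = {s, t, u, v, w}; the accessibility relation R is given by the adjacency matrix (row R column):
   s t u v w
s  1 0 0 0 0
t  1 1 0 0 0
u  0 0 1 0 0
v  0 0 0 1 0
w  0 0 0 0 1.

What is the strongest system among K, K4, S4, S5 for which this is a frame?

S4

Transitive (axiom 4): yes — every two-step R-path is closed by a direct edge.
Reflexive (axiom T): yes — every world is R-related to itself.
Euclidean (axiom 5): no — t R s and t R t, but not s R t.
So F validates K, K4, S4; S5 would additionally require R to be Euclidean. The strongest is S4.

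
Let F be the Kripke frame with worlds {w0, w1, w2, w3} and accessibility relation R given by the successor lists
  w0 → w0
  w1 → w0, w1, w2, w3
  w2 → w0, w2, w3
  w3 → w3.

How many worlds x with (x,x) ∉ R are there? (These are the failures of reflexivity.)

R is reflexive; there are no such worlds.

0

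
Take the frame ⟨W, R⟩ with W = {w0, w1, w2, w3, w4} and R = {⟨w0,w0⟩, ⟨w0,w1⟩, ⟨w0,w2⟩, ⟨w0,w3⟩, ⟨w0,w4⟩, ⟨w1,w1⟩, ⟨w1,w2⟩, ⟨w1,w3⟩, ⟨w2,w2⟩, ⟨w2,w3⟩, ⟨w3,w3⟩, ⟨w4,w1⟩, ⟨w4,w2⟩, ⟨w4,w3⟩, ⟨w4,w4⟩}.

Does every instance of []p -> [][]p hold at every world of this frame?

Yes

The schema 4 characterises exactly the transitive frames.
Transitive: yes — every two-step R-path is closed by a direct edge.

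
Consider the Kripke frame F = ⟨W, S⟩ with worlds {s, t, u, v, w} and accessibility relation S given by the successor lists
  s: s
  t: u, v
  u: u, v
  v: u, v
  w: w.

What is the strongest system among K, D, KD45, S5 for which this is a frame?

KD45

Serial (axiom D): yes — every world has a successor (e.g. s S s).
Euclidean (axiom 5): yes — any two successors of a common world are S-related.
Transitive (axiom 4): yes — every two-step S-path is closed by a direct edge.
Reflexive (axiom T): no — t is not related to itself.
So F validates K, D, KD45; S5 would additionally require S to be reflexive. The strongest is KD45.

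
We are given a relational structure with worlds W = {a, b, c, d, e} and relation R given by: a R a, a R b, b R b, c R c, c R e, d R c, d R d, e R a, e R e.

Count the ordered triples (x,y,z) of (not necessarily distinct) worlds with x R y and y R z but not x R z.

3

Enumerating: (c,e,a), (d,c,e), (e,a,b).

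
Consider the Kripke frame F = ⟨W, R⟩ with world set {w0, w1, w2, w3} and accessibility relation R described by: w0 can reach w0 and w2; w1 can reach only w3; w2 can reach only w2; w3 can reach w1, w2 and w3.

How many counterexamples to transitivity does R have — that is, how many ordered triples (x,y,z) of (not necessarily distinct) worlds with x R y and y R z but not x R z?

2

Enumerating: (w1,w3,w1), (w1,w3,w2).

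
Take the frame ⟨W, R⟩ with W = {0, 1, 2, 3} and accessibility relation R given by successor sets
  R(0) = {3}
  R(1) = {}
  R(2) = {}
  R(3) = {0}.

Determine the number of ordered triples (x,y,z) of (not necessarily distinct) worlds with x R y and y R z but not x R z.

2

Enumerating: (0,3,0), (3,0,3).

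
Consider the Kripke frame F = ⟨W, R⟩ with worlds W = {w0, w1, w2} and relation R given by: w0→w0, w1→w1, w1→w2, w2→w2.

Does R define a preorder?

Reflexive: yes — every world is R-related to itself.
Transitive: yes — every two-step R-path is closed by a direct edge.
So R is a preorder.

Yes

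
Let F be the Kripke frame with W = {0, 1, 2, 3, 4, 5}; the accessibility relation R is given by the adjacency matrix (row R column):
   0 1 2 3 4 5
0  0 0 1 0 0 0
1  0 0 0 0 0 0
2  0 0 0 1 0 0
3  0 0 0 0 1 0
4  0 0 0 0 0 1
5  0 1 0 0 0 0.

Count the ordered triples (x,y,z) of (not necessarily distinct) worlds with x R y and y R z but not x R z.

Enumerating: (0,2,3), (2,3,4), (3,4,5), (4,5,1).

4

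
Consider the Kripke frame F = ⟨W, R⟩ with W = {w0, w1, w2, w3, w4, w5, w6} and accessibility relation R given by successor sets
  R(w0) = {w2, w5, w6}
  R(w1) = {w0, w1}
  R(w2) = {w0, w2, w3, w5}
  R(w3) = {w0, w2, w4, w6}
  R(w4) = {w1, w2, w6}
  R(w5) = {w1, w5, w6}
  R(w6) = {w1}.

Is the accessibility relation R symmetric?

Symmetric: no — w0 R w5 but not w5 R w0.

No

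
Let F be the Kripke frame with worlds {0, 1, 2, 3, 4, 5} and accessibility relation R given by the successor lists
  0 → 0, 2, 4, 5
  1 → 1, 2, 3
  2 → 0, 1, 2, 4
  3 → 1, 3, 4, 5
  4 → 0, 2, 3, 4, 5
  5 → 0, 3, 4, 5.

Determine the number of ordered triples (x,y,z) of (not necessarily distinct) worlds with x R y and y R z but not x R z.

20

Enumerating: (0,2,1), (0,4,3), (0,5,3), (1,2,0), (1,2,4), (1,3,4), (1,3,5), (2,0,5), (2,1,3), (2,4,3), (2,4,5), (3,1,2), … and 8 more.
Total: 20.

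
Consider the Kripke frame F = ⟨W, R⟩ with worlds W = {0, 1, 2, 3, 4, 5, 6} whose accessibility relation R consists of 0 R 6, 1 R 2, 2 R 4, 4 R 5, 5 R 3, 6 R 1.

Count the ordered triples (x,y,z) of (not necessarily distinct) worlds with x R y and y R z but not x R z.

5

Enumerating: (0,6,1), (1,2,4), (2,4,5), (4,5,3), (6,1,2).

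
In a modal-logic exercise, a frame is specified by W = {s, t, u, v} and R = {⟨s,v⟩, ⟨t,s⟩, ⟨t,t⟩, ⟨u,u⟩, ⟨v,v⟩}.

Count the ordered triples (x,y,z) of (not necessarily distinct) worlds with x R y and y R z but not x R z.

Enumerating: (t,s,v).

1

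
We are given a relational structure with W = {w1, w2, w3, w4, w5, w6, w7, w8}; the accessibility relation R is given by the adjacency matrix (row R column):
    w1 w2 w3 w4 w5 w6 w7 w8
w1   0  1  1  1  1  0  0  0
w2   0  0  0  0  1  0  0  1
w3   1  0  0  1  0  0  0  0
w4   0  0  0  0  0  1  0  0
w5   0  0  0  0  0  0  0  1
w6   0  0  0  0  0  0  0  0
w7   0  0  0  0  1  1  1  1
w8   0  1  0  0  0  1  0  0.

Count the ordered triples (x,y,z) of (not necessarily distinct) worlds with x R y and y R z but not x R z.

15

Enumerating: (w1,w2,w8), (w1,w3,w1), (w1,w4,w6), (w1,w5,w8), (w2,w8,w2), (w2,w8,w6), (w3,w1,w2), (w3,w1,w3), (w3,w1,w5), (w3,w4,w6), (w5,w8,w2), (w5,w8,w6), (w7,w8,w2), (w8,w2,w5), (w8,w2,w8).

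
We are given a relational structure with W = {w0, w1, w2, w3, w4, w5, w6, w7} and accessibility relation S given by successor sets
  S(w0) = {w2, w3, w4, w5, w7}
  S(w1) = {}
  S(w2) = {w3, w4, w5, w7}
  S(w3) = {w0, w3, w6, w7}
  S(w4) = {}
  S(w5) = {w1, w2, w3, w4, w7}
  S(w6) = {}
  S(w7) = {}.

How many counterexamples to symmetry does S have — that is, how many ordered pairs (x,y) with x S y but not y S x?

13

Enumerating: (w0,w2), (w0,w4), (w0,w5), (w0,w7), (w2,w3), (w2,w4), (w2,w7), (w3,w6), (w3,w7), (w5,w1), (w5,w3), (w5,w4), (w5,w7).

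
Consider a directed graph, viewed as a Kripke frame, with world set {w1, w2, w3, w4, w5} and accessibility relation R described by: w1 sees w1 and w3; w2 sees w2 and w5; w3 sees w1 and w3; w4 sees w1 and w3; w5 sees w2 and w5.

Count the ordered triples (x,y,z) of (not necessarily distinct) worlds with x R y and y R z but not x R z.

0

R is transitive; there are no such tuples.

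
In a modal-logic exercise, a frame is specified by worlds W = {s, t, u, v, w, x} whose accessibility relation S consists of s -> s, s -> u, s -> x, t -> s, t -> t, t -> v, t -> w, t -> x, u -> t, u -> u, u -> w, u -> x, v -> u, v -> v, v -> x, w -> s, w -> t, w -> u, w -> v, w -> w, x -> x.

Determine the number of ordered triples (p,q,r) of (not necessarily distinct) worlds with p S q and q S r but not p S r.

15

Enumerating: (s,u,t), (s,u,w), (t,s,u), (t,v,u), (t,w,u), (u,t,s), (u,t,v), (u,w,s), (u,w,v), (v,u,t), (v,u,w), (w,s,x), (w,t,x), (w,u,x), (w,v,x).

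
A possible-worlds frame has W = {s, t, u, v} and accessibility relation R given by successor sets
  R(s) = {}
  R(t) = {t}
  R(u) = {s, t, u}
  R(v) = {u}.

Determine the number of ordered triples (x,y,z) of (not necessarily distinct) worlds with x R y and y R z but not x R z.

Enumerating: (v,u,s), (v,u,t).

2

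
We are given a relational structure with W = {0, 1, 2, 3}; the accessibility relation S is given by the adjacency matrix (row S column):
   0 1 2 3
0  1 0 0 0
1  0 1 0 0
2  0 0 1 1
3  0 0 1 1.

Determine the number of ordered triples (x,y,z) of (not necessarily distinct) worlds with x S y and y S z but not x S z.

S is transitive; there are no such tuples.

0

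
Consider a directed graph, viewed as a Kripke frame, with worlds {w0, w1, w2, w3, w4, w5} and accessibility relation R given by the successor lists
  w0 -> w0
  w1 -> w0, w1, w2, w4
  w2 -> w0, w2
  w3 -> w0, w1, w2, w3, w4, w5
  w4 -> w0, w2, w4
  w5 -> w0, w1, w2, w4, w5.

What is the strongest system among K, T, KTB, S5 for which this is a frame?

Reflexive (axiom T): yes — every world is R-related to itself.
Symmetric (axiom B): no — w1 R w0 but not w0 R w1.
Euclidean (axiom 5): no — w1 R w0 and w1 R w2, but not w0 R w2.
So F validates K, T; KTB would additionally require R to be symmetric. The strongest is T.

T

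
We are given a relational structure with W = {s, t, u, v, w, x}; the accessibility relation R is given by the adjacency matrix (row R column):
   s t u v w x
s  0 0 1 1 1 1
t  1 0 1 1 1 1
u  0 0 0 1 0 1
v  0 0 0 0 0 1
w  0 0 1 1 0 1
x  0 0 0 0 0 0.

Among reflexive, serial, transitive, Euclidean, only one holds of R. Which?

transitive

Reflexive: no — s is not related to itself.
Serial: no — x has no R-successor.
Transitive: yes — every two-step R-path is closed by a direct edge.
Euclidean: no — s R u and s R w, but not u R w.
Only transitive holds.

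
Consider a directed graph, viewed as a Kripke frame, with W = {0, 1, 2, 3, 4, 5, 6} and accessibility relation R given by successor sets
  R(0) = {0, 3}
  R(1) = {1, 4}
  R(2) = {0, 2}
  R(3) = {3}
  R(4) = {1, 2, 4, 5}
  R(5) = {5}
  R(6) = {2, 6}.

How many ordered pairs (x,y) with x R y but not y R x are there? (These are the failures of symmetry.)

5

Enumerating: (0,3), (2,0), (4,2), (4,5), (6,2).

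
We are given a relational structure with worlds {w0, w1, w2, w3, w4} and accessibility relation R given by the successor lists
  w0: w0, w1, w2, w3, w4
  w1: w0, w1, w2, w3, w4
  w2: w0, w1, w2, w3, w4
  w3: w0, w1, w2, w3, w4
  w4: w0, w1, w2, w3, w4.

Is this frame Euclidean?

Euclidean: yes — any two successors of a common world are R-related.

Yes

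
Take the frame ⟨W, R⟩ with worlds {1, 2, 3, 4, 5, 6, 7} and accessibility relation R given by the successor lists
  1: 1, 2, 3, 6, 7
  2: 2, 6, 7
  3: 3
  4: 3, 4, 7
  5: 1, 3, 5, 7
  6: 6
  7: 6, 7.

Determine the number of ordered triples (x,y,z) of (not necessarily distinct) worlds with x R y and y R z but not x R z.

4

Enumerating: (4,7,6), (5,1,2), (5,1,6), (5,7,6).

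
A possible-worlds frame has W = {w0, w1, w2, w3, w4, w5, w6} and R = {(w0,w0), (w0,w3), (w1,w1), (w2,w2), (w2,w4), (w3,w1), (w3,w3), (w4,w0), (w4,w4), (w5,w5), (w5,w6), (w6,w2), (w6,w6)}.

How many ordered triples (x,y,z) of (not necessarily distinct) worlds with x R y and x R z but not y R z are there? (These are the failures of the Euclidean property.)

Enumerating: (w0,w3,w0), (w2,w4,w2), (w3,w1,w3), (w4,w0,w4), (w5,w6,w5), (w6,w2,w6).

6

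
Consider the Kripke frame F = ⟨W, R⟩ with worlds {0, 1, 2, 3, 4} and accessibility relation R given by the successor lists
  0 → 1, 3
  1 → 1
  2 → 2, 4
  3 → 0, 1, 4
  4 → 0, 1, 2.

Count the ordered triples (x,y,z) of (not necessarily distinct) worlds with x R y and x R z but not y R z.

14

Enumerating: (0,1,3), (0,3,3), (2,4,4), (3,0,0), (3,0,4), (3,1,0), (3,1,4), (3,4,4), (4,0,0), (4,0,2), (4,1,0), (4,1,2), (4,2,0), (4,2,1).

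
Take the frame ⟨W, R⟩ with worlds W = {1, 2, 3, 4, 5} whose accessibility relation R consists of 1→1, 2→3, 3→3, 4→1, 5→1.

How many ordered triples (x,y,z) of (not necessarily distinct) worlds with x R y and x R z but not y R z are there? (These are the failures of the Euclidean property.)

R is Euclidean; there are no such tuples.

0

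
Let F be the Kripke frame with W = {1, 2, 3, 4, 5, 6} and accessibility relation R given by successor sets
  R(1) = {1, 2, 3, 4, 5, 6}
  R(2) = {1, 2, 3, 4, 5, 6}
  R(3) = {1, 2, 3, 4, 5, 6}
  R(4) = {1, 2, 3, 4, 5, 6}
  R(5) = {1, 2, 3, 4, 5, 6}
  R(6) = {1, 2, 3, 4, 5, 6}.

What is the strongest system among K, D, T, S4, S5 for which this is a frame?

Serial (axiom D): yes — every world has a successor (e.g. 1 R 1).
Reflexive (axiom T): yes — every world is R-related to itself.
Transitive (axiom 4): yes — every two-step R-path is closed by a direct edge.
Euclidean (axiom 5): yes — any two successors of a common world are R-related.
So F validates K, D, T, S4, S5. The strongest is S5.

S5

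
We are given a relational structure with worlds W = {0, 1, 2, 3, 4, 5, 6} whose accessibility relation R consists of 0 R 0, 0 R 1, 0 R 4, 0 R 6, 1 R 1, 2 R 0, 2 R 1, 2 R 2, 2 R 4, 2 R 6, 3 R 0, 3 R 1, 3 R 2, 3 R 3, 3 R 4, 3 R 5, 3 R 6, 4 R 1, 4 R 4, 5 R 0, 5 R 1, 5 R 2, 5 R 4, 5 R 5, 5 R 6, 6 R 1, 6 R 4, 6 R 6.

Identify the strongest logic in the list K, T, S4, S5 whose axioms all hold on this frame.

Reflexive (axiom T): yes — every world is R-related to itself.
Transitive (axiom 4): yes — every two-step R-path is closed by a direct edge.
Euclidean (axiom 5): no — 0 R 1 and 0 R 4, but not 1 R 4.
So F validates K, T, S4; S5 would additionally require R to be Euclidean. The strongest is S4.

S4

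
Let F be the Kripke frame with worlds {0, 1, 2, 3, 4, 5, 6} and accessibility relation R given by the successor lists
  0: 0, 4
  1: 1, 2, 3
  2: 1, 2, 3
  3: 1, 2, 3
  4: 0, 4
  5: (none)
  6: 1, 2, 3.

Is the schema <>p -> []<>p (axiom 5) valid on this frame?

The schema 5 characterises exactly the Euclidean frames.
Euclidean: yes — any two successors of a common world are R-related.

Yes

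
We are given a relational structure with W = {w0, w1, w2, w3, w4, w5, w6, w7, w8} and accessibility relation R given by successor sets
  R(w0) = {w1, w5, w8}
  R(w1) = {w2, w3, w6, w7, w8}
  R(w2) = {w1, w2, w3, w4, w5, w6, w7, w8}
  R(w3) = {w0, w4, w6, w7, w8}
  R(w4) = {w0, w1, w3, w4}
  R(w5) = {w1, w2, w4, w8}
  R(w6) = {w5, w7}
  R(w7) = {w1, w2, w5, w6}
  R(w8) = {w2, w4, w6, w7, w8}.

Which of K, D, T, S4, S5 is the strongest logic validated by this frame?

D

Serial (axiom D): yes — every world has a successor (e.g. w0 R w1).
Reflexive (axiom T): no — w0 is not related to itself.
Transitive (axiom 4): no — w0 R w1 and w1 R w2, but not w0 R w2.
Euclidean (axiom 5): no — w0 R w1 and w0 R w5, but not w1 R w5.
So F validates K, D; T would additionally require R to be reflexive. The strongest is D.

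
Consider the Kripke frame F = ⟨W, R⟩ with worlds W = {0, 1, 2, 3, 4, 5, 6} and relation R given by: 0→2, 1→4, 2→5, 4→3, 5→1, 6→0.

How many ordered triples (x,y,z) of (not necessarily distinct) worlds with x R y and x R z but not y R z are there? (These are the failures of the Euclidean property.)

6

Enumerating: (0,2,2), (1,4,4), (2,5,5), (4,3,3), (5,1,1), (6,0,0).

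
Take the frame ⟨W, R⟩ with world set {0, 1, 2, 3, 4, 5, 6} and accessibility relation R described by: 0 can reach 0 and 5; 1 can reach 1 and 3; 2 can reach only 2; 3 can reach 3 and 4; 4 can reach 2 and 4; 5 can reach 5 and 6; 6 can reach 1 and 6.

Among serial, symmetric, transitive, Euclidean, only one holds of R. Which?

Serial: yes — every world has a successor (e.g. 0 R 0).
Symmetric: no — 0 R 5 but not 5 R 0.
Transitive: no — 0 R 5 and 5 R 6, but not 0 R 6.
Euclidean: no — 0 R 5 and 0 R 0, but not 5 R 0.
Only serial holds.

serial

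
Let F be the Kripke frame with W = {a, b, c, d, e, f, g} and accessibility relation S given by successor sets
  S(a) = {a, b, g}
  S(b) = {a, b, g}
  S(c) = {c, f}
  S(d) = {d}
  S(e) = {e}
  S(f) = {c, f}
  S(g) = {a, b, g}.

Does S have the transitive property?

Transitive: yes — every two-step S-path is closed by a direct edge.

Yes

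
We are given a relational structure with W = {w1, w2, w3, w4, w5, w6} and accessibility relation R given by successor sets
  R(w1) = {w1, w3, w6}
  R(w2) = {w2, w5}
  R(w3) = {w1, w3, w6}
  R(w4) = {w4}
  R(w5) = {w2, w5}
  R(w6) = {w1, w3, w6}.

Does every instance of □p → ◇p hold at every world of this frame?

Axiom D corresponds to the accessibility relation being serial.
Serial: yes — every world has a successor (e.g. w1 R w1).

Yes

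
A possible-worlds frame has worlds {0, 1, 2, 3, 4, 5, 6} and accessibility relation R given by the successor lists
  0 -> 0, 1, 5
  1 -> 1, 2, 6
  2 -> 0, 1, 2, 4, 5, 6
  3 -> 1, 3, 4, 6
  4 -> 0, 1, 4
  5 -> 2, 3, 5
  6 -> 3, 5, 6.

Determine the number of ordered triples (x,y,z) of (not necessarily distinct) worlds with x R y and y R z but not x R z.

27

Enumerating: (0,1,2), (0,1,6), (0,5,2), (0,5,3), (1,2,0), (1,2,4), (1,2,5), (1,6,3), (1,6,5), (2,5,3), (2,6,3), (3,1,2), … and 15 more.
Total: 27.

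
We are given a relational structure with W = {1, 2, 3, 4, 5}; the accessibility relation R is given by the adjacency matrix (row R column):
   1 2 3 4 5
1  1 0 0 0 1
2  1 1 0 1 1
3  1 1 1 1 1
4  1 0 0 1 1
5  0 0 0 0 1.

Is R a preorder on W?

Reflexive: yes — every world is R-related to itself.
Transitive: yes — every two-step R-path is closed by a direct edge.
So R is a preorder.

Yes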